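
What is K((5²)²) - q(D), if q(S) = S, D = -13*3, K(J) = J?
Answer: 664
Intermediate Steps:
D = -39
K((5²)²) - q(D) = (5²)² - 1*(-39) = 25² + 39 = 625 + 39 = 664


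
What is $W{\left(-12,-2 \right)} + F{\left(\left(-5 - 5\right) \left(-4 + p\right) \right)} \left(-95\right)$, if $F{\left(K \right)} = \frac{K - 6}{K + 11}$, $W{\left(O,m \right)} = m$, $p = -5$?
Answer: $- \frac{8182}{101} \approx -81.01$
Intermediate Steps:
$F{\left(K \right)} = \frac{-6 + K}{11 + K}$
$W{\left(-12,-2 \right)} + F{\left(\left(-5 - 5\right) \left(-4 + p\right) \right)} \left(-95\right) = -2 + \frac{-6 + \left(-5 - 5\right) \left(-4 - 5\right)}{11 + \left(-5 - 5\right) \left(-4 - 5\right)} \left(-95\right) = -2 + \frac{-6 - -90}{11 - -90} \left(-95\right) = -2 + \frac{-6 + 90}{11 + 90} \left(-95\right) = -2 + \frac{1}{101} \cdot 84 \left(-95\right) = -2 + \frac{84}{101} \left(-95\right) = -2 - \frac{7980}{101} = - \frac{8182}{101}$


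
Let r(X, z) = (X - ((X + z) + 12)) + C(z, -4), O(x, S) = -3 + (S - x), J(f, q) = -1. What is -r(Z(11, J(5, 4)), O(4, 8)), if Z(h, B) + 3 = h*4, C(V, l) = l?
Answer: 17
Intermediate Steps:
Z(h, B) = -3 + 4*h (Z(h, B) = -3 + h*4 = -3 + 4*h)
O(x, S) = -3 + S - x
r(X, z) = -16 - z (r(X, z) = (X - ((X + z) + 12)) - 4 = (X - (12 + X + z)) - 4 = (X + (-12 - X - z)) - 4 = (-12 - z) - 4 = -16 - z)
-r(Z(11, J(5, 4)), O(4, 8)) = -(-16 - (-3 + 8 - 1*4)) = -(-16 - (-3 + 8 - 4)) = -(-16 - 1*1) = -(-16 - 1) = -1*(-17) = 17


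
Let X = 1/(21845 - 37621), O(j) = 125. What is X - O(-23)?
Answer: -1972001/15776 ≈ -125.00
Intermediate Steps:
X = -1/15776 (X = 1/(-15776) = -1/15776 ≈ -6.3387e-5)
X - O(-23) = -1/15776 - 1*125 = -1/15776 - 125 = -1972001/15776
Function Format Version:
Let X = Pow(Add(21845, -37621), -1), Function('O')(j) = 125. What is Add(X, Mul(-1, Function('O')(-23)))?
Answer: Rational(-1972001, 15776) ≈ -125.00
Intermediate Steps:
X = Rational(-1, 15776) (X = Pow(-15776, -1) = Rational(-1, 15776) ≈ -6.3387e-5)
Add(X, Mul(-1, Function('O')(-23))) = Add(Rational(-1, 15776), Mul(-1, 125)) = Add(Rational(-1, 15776), -125) = Rational(-1972001, 15776)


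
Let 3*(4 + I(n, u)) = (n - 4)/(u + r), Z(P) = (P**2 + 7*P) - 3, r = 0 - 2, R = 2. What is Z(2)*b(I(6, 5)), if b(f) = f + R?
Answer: -80/3 ≈ -26.667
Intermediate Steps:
r = -2
Z(P) = -3 + P**2 + 7*P
I(n, u) = -4 + (-4 + n)/(3*(-2 + u)) (I(n, u) = -4 + ((n - 4)/(u - 2))/3 = -4 + ((-4 + n)/(-2 + u))/3 = -4 + (-4 + n)/(3*(-2 + u)))
b(f) = 2 + f (b(f) = f + 2 = 2 + f)
Z(2)*b(I(6, 5)) = (-3 + 2**2 + 7*2)*(2 + (20 + 6 - 12*5)/(3*(-2 + 5))) = (-3 + 4 + 14)*(2 + (1/3)*(20 + 6 - 60)/3) = 15*(2 + (1/3)*(1/3)*(-34)) = 15*(2 - 34/9) = 15*(-16/9) = -80/3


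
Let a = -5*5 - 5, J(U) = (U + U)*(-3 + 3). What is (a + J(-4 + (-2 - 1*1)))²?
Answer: 900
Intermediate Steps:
J(U) = 0 (J(U) = (2*U)*0 = 0)
a = -30 (a = -25 - 5 = -30)
(a + J(-4 + (-2 - 1*1)))² = (-30 + 0)² = (-30)² = 900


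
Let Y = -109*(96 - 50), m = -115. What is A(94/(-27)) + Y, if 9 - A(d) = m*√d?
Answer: -5005 + 115*I*√282/9 ≈ -5005.0 + 214.58*I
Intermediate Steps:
A(d) = 9 + 115*√d (A(d) = 9 - (-115)*√d = 9 + 115*√d)
Y = -5014 (Y = -109*46 = -5014)
A(94/(-27)) + Y = (9 + 115*√(94/(-27))) - 5014 = (9 + 115*√(94*(-1/27))) - 5014 = (9 + 115*√(-94/27)) - 5014 = (9 + 115*(I*√282/9)) - 5014 = (9 + 115*I*√282/9) - 5014 = -5005 + 115*I*√282/9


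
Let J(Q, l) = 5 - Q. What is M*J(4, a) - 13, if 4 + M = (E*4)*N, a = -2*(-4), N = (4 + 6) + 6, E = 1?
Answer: 47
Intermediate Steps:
N = 16 (N = 10 + 6 = 16)
a = 8
M = 60 (M = -4 + (1*4)*16 = -4 + 4*16 = -4 + 64 = 60)
M*J(4, a) - 13 = 60*(5 - 1*4) - 13 = 60*(5 - 4) - 13 = 60*1 - 13 = 60 - 13 = 47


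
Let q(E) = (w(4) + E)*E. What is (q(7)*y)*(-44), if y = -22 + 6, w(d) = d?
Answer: 54208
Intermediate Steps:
y = -16
q(E) = E*(4 + E) (q(E) = (4 + E)*E = E*(4 + E))
(q(7)*y)*(-44) = ((7*(4 + 7))*(-16))*(-44) = ((7*11)*(-16))*(-44) = (77*(-16))*(-44) = -1232*(-44) = 54208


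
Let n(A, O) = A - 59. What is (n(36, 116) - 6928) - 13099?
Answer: -20050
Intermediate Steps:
n(A, O) = -59 + A
(n(36, 116) - 6928) - 13099 = ((-59 + 36) - 6928) - 13099 = (-23 - 6928) - 13099 = -6951 - 13099 = -20050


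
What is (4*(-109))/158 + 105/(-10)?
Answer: -2095/158 ≈ -13.259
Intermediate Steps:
(4*(-109))/158 + 105/(-10) = -436*1/158 + 105*(-⅒) = -218/79 - 21/2 = -2095/158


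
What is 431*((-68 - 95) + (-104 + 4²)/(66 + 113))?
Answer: -12613215/179 ≈ -70465.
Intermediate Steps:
431*((-68 - 95) + (-104 + 4²)/(66 + 113)) = 431*(-163 + (-104 + 16)/179) = 431*(-163 - 88*1/179) = 431*(-163 - 88/179) = 431*(-29265/179) = -12613215/179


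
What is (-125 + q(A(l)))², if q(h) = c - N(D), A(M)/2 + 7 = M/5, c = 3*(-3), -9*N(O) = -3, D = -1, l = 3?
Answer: 162409/9 ≈ 18045.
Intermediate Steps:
N(O) = ⅓ (N(O) = -⅑*(-3) = ⅓)
c = -9
A(M) = -14 + 2*M/5 (A(M) = -14 + 2*(M/5) = -14 + 2*M/5)
q(h) = -28/3 (q(h) = -9 - 1*⅓ = -9 - ⅓ = -28/3)
(-125 + q(A(l)))² = (-125 - 28/3)² = (-403/3)² = 162409/9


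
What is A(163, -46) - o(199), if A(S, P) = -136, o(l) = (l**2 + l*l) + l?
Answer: -79537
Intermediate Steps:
o(l) = l + 2*l**2 (o(l) = (l**2 + l**2) + l = 2*l**2 + l = l + 2*l**2)
A(163, -46) - o(199) = -136 - 199*(1 + 2*199) = -136 - 199*(1 + 398) = -136 - 199*399 = -136 - 1*79401 = -136 - 79401 = -79537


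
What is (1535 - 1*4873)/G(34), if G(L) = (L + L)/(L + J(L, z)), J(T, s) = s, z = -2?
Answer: -26704/17 ≈ -1570.8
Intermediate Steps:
G(L) = 2*L/(-2 + L) (G(L) = (L + L)/(L - 2) = (2*L)/(-2 + L) = 2*L/(-2 + L))
(1535 - 1*4873)/G(34) = (1535 - 1*4873)/((2*34/(-2 + 34))) = (1535 - 4873)/((2*34/32)) = -3338/(2*34*(1/32)) = -3338/17/8 = -3338*8/17 = -26704/17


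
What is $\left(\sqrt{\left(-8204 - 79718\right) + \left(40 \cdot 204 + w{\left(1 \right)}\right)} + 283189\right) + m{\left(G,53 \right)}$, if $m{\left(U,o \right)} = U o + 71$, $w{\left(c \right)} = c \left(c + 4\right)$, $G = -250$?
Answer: $270010 + i \sqrt{79757} \approx 2.7001 \cdot 10^{5} + 282.41 i$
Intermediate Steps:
$w{\left(c \right)} = c \left(4 + c\right)$
$m{\left(U,o \right)} = 71 + U o$
$\left(\sqrt{\left(-8204 - 79718\right) + \left(40 \cdot 204 + w{\left(1 \right)}\right)} + 283189\right) + m{\left(G,53 \right)} = \left(\sqrt{\left(-8204 - 79718\right) + \left(40 \cdot 204 + 1 \left(4 + 1\right)\right)} + 283189\right) + \left(71 - 13250\right) = \left(\sqrt{\left(-8204 - 79718\right) + \left(8160 + 1 \cdot 5\right)} + 283189\right) + \left(71 - 13250\right) = \left(\sqrt{-87922 + \left(8160 + 5\right)} + 283189\right) - 13179 = \left(\sqrt{-87922 + 8165} + 283189\right) - 13179 = \left(\sqrt{-79757} + 283189\right) - 13179 = \left(i \sqrt{79757} + 283189\right) - 13179 = \left(283189 + i \sqrt{79757}\right) - 13179 = 270010 + i \sqrt{79757}$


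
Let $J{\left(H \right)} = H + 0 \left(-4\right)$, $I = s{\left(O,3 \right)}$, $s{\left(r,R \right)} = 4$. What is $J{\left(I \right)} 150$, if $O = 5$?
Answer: $600$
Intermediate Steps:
$I = 4$
$J{\left(H \right)} = H$ ($J{\left(H \right)} = H + 0 = H$)
$J{\left(I \right)} 150 = 4 \cdot 150 = 600$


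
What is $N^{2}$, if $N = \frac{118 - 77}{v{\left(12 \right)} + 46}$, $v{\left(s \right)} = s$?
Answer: $\frac{1681}{3364} \approx 0.4997$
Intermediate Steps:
$N = \frac{41}{58}$ ($N = \frac{118 - 77}{12 + 46} = \frac{118 - 77}{58} = \left(118 - 77\right) \frac{1}{58} = 41 \cdot \frac{1}{58} = \frac{41}{58} \approx 0.7069$)
$N^{2} = \left(\frac{41}{58}\right)^{2} = \frac{1681}{3364}$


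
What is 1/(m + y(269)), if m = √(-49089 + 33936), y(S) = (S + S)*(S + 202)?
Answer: 84466/21403520519 - I*√15153/64210561557 ≈ 3.9464e-6 - 1.9171e-9*I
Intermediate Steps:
y(S) = 2*S*(202 + S) (y(S) = (2*S)*(202 + S) = 2*S*(202 + S))
m = I*√15153 (m = √(-15153) = I*√15153 ≈ 123.1*I)
1/(m + y(269)) = 1/(I*√15153 + 2*269*(202 + 269)) = 1/(I*√15153 + 2*269*471) = 1/(I*√15153 + 253398) = 1/(253398 + I*√15153)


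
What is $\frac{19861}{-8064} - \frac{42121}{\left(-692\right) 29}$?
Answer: $- \frac{14726701}{40457088} \approx -0.36401$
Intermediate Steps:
$\frac{19861}{-8064} - \frac{42121}{\left(-692\right) 29} = 19861 \left(- \frac{1}{8064}\right) - \frac{42121}{-20068} = - \frac{19861}{8064} - - \frac{42121}{20068} = - \frac{19861}{8064} + \frac{42121}{20068} = - \frac{14726701}{40457088}$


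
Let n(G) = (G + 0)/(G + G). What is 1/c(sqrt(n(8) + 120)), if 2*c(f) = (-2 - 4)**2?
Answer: 1/18 ≈ 0.055556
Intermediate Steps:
n(G) = 1/2 (n(G) = G/((2*G)) = G*(1/(2*G)) = 1/2)
c(f) = 18 (c(f) = (-2 - 4)**2/2 = (1/2)*(-6)**2 = (1/2)*36 = 18)
1/c(sqrt(n(8) + 120)) = 1/18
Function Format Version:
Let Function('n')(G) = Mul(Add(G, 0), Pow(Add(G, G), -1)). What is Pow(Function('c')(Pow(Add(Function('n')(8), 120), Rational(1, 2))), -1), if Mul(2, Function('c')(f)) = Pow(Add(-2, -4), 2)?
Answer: Rational(1, 18) ≈ 0.055556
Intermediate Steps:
Function('n')(G) = Rational(1, 2) (Function('n')(G) = Mul(G, Pow(Mul(2, G), -1)) = Mul(G, Mul(Rational(1, 2), Pow(G, -1))) = Rational(1, 2))
Function('c')(f) = 18 (Function('c')(f) = Mul(Rational(1, 2), Pow(Add(-2, -4), 2)) = Mul(Rational(1, 2), Pow(-6, 2)) = Mul(Rational(1, 2), 36) = 18)
Pow(Function('c')(Pow(Add(Function('n')(8), 120), Rational(1, 2))), -1) = Pow(18, -1) = Rational(1, 18)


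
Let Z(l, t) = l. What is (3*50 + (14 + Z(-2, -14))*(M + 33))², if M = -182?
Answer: 2683044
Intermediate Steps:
(3*50 + (14 + Z(-2, -14))*(M + 33))² = (3*50 + (14 - 2)*(-182 + 33))² = (150 + 12*(-149))² = (150 - 1788)² = (-1638)² = 2683044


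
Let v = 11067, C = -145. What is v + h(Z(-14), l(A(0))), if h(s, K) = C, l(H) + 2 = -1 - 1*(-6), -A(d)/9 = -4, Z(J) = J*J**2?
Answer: 10922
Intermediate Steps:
Z(J) = J**3
A(d) = 36 (A(d) = -9*(-4) = 36)
l(H) = 3 (l(H) = -2 + (-1 - 1*(-6)) = -2 + (-1 + 6) = -2 + 5 = 3)
h(s, K) = -145
v + h(Z(-14), l(A(0))) = 11067 - 145 = 10922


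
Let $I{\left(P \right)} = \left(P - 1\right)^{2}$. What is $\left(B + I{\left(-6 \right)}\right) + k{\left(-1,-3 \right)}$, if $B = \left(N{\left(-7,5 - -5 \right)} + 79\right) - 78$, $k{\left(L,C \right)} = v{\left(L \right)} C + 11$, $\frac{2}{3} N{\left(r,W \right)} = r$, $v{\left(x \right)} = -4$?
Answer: $\frac{125}{2} \approx 62.5$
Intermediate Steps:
$I{\left(P \right)} = \left(-1 + P\right)^{2}$
$N{\left(r,W \right)} = \frac{3 r}{2}$
$k{\left(L,C \right)} = 11 - 4 C$ ($k{\left(L,C \right)} = - 4 C + 11 = 11 - 4 C$)
$B = - \frac{19}{2}$ ($B = \left(\frac{3}{2} \left(-7\right) + 79\right) - 78 = \left(- \frac{21}{2} + 79\right) - 78 = \frac{137}{2} - 78 = - \frac{19}{2} \approx -9.5$)
$\left(B + I{\left(-6 \right)}\right) + k{\left(-1,-3 \right)} = \left(- \frac{19}{2} + \left(-1 - 6\right)^{2}\right) + \left(11 - -12\right) = \left(- \frac{19}{2} + \left(-7\right)^{2}\right) + \left(11 + 12\right) = \left(- \frac{19}{2} + 49\right) + 23 = \frac{79}{2} + 23 = \frac{125}{2}$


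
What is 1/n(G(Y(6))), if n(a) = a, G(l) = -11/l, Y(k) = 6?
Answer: -6/11 ≈ -0.54545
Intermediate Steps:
1/n(G(Y(6))) = 1/(-11/6) = -6/11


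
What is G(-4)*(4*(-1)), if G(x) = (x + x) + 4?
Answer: 16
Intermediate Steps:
G(x) = 4 + 2*x (G(x) = 2*x + 4 = 4 + 2*x)
G(-4)*(4*(-1)) = (4 + 2*(-4))*(4*(-1)) = (4 - 8)*(-4) = -4*(-4) = 16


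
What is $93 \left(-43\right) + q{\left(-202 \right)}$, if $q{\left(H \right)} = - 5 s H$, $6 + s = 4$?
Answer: $-6019$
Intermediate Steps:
$s = -2$ ($s = -6 + 4 = -2$)
$q{\left(H \right)} = 10 H$ ($q{\left(H \right)} = \left(-5\right) \left(-2\right) H = 10 H$)
$93 \left(-43\right) + q{\left(-202 \right)} = 93 \left(-43\right) + 10 \left(-202\right) = -3999 - 2020 = -6019$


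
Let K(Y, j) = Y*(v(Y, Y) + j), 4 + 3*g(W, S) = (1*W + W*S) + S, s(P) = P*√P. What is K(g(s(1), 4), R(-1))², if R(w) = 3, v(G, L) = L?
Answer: 4900/81 ≈ 60.494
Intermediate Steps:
s(P) = P^(3/2)
g(W, S) = -4/3 + S/3 + W/3 + S*W/3 (g(W, S) = -4/3 + ((1*W + W*S) + S)/3 = -4/3 + ((W + S*W) + S)/3 = -4/3 + (S + W + S*W)/3 = -4/3 + (S/3 + W/3 + S*W/3) = -4/3 + S/3 + W/3 + S*W/3)
K(Y, j) = Y*(Y + j)
K(g(s(1), 4), R(-1))² = ((-4/3 + (⅓)*4 + 1^(3/2)/3 + (⅓)*4*1^(3/2))*((-4/3 + (⅓)*4 + 1^(3/2)/3 + (⅓)*4*1^(3/2)) + 3))² = ((-4/3 + 4/3 + (⅓)*1 + (⅓)*4*1)*((-4/3 + 4/3 + (⅓)*1 + (⅓)*4*1) + 3))² = ((-4/3 + 4/3 + ⅓ + 4/3)*((-4/3 + 4/3 + ⅓ + 4/3) + 3))² = (5*(5/3 + 3)/3)² = ((5/3)*(14/3))² = (70/9)² = 4900/81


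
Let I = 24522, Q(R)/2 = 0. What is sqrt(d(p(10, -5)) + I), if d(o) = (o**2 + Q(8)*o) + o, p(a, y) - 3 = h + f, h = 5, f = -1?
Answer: sqrt(24578) ≈ 156.77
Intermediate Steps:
Q(R) = 0 (Q(R) = 2*0 = 0)
p(a, y) = 7 (p(a, y) = 3 + (5 - 1) = 3 + 4 = 7)
d(o) = o + o**2 (d(o) = (o**2 + 0*o) + o = (o**2 + 0) + o = o**2 + o = o + o**2)
sqrt(d(p(10, -5)) + I) = sqrt(7*(1 + 7) + 24522) = sqrt(7*8 + 24522) = sqrt(56 + 24522) = sqrt(24578)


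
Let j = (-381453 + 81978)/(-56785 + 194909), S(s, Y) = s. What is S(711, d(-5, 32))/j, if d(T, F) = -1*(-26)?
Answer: -10911796/33275 ≈ -327.93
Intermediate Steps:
d(T, F) = 26
j = -299475/138124 ≈ -2.1682
S(711, d(-5, 32))/j = 711/(-299475/138124) = 711*(-138124/299475) = -10911796/33275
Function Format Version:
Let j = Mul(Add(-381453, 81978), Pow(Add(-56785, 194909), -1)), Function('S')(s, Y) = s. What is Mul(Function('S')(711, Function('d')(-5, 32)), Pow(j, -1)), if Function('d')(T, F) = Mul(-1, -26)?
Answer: Rational(-10911796, 33275) ≈ -327.93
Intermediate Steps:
Function('d')(T, F) = 26
j = Rational(-299475, 138124) (j = Mul(-299475, Pow(138124, -1)) = Mul(-299475, Rational(1, 138124)) = Rational(-299475, 138124) ≈ -2.1682)
Mul(Function('S')(711, Function('d')(-5, 32)), Pow(j, -1)) = Mul(711, Pow(Rational(-299475, 138124), -1)) = Mul(711, Rational(-138124, 299475)) = Rational(-10911796, 33275)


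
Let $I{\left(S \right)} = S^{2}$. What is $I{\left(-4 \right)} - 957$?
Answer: $-941$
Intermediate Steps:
$I{\left(-4 \right)} - 957 = \left(-4\right)^{2} - 957 = 16 - 957 = -941$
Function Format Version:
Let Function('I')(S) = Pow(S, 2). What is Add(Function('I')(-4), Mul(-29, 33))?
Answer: -941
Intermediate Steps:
Add(Function('I')(-4), Mul(-29, 33)) = Add(Pow(-4, 2), Mul(-29, 33)) = Add(16, -957) = -941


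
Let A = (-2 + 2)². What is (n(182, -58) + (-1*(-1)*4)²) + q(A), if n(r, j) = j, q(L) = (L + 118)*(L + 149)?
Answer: 17540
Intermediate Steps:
A = 0 (A = 0² = 0)
q(L) = (118 + L)*(149 + L)
(n(182, -58) + (-1*(-1)*4)²) + q(A) = (-58 + (-1*(-1)*4)²) + (17582 + 0² + 267*0) = (-58 + (1*4)²) + (17582 + 0 + 0) = (-58 + 4²) + 17582 = (-58 + 16) + 17582 = -42 + 17582 = 17540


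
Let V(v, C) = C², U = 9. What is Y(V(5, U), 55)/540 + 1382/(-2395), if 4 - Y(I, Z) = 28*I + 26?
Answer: -623083/129330 ≈ -4.8178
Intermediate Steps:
Y(I, Z) = -22 - 28*I (Y(I, Z) = 4 - (28*I + 26) = 4 - (26 + 28*I) = 4 + (-26 - 28*I) = -22 - 28*I)
Y(V(5, U), 55)/540 + 1382/(-2395) = (-22 - 28*9²)/540 + 1382/(-2395) = (-22 - 28*81)*(1/540) + 1382*(-1/2395) = (-22 - 2268)*(1/540) - 1382/2395 = -2290*1/540 - 1382/2395 = -229/54 - 1382/2395 = -623083/129330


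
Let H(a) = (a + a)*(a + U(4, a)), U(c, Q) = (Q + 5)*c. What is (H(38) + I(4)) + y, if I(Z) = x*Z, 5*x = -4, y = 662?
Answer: 83094/5 ≈ 16619.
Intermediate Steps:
x = -4/5 (x = (1/5)*(-4) = -4/5 ≈ -0.80000)
I(Z) = -4*Z/5
U(c, Q) = c*(5 + Q) (U(c, Q) = (5 + Q)*c = c*(5 + Q))
H(a) = 2*a*(20 + 5*a) (H(a) = (a + a)*(a + 4*(5 + a)) = (2*a)*(a + (20 + 4*a)) = (2*a)*(20 + 5*a) = 2*a*(20 + 5*a))
(H(38) + I(4)) + y = (10*38*(4 + 38) - 4/5*4) + 662 = (10*38*42 - 16/5) + 662 = (15960 - 16/5) + 662 = 79784/5 + 662 = 83094/5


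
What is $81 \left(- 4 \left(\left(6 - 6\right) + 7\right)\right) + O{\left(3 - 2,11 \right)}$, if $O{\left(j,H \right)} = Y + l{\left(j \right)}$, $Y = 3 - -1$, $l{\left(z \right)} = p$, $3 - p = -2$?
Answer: $-2259$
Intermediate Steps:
$p = 5$ ($p = 3 - -2 = 3 + 2 = 5$)
$l{\left(z \right)} = 5$
$Y = 4$ ($Y = 3 + 1 = 4$)
$O{\left(j,H \right)} = 9$ ($O{\left(j,H \right)} = 4 + 5 = 9$)
$81 \left(- 4 \left(\left(6 - 6\right) + 7\right)\right) + O{\left(3 - 2,11 \right)} = 81 \left(- 4 \left(\left(6 - 6\right) + 7\right)\right) + 9 = 81 \left(- 4 \left(0 + 7\right)\right) + 9 = 81 \left(\left(-4\right) 7\right) + 9 = 81 \left(-28\right) + 9 = -2268 + 9 = -2259$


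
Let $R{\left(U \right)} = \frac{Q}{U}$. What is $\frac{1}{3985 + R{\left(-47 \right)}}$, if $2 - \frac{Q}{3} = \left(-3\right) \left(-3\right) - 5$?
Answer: $\frac{47}{187301} \approx 0.00025093$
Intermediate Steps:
$Q = -6$ ($Q = 6 - 3 \left(\left(-3\right) \left(-3\right) - 5\right) = 6 - 3 \left(9 - 5\right) = 6 - 12 = -6$)
$R{\left(U \right)} = - \frac{6}{U}$
$\frac{1}{3985 + R{\left(-47 \right)}} = \frac{1}{3985 - \frac{6}{-47}} = \frac{1}{3985 - - \frac{6}{47}} = \frac{1}{3985 + \frac{6}{47}} = \frac{1}{\frac{187301}{47}} = \frac{47}{187301}$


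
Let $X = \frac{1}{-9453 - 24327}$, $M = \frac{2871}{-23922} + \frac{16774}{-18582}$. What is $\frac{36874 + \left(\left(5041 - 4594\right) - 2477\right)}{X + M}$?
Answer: $- \frac{1614851465160720}{47399356721} \approx -34069.0$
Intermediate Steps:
$M = - \frac{2806275}{2743942}$ ($M = 2871 \left(- \frac{1}{23922}\right) + 16774 \left(- \frac{1}{18582}\right) = - \frac{319}{2658} - \frac{8387}{9291} = - \frac{2806275}{2743942} \approx -1.0227$)
$X = - \frac{1}{33780}$ ($X = \frac{1}{-33780} = - \frac{1}{33780} \approx -2.9603 \cdot 10^{-5}$)
$\frac{36874 + \left(\left(5041 - 4594\right) - 2477\right)}{X + M} = \frac{36874 + \left(\left(5041 - 4594\right) - 2477\right)}{- \frac{1}{33780} - \frac{2806275}{2743942}} = \frac{36874 + \left(447 - 2477\right)}{- \frac{47399356721}{46345180380}} = \left(36874 - 2030\right) \left(- \frac{46345180380}{47399356721}\right) = 34844 \left(- \frac{46345180380}{47399356721}\right) = - \frac{1614851465160720}{47399356721}$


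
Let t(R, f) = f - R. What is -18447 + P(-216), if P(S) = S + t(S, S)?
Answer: -18663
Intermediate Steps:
P(S) = S (P(S) = S + (S - S) = S + 0 = S)
-18447 + P(-216) = -18447 - 216 = -18663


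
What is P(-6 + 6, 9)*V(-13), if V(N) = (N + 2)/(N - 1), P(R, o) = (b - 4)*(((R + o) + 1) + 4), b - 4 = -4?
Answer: -44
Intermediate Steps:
b = 0 (b = 4 - 4 = 0)
P(R, o) = -20 - 4*R - 4*o (P(R, o) = (0 - 4)*(((R + o) + 1) + 4) = -4*((1 + R + o) + 4) = -4*(5 + R + o) = -20 - 4*R - 4*o)
V(N) = (2 + N)/(-1 + N)
P(-6 + 6, 9)*V(-13) = (-20 - 4*(-6 + 6) - 4*9)*((2 - 13)/(-1 - 13)) = (-20 - 4*0 - 36)*(-11/(-14)) = (-20 + 0 - 36)*(-1/14*(-11)) = -56*11/14 = -44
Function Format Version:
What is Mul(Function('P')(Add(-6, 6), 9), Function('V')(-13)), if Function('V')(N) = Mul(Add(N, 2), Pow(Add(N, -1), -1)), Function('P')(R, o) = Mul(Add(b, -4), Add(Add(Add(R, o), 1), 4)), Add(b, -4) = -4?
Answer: -44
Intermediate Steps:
b = 0 (b = Add(4, -4) = 0)
Function('P')(R, o) = Add(-20, Mul(-4, R), Mul(-4, o)) (Function('P')(R, o) = Mul(Add(0, -4), Add(Add(Add(R, o), 1), 4)) = Mul(-4, Add(Add(1, R, o), 4)) = Mul(-4, Add(5, R, o)) = Add(-20, Mul(-4, R), Mul(-4, o)))
Function('V')(N) = Mul(Pow(Add(-1, N), -1), Add(2, N)) (Function('V')(N) = Mul(Add(2, N), Pow(Add(-1, N), -1)) = Mul(Pow(Add(-1, N), -1), Add(2, N)))
Mul(Function('P')(Add(-6, 6), 9), Function('V')(-13)) = Mul(Add(-20, Mul(-4, Add(-6, 6)), Mul(-4, 9)), Mul(Pow(Add(-1, -13), -1), Add(2, -13))) = Mul(Add(-20, Mul(-4, 0), -36), Mul(Pow(-14, -1), -11)) = Mul(Add(-20, 0, -36), Mul(Rational(-1, 14), -11)) = Mul(-56, Rational(11, 14)) = -44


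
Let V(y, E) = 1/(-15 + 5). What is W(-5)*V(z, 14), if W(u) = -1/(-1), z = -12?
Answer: -1/10 ≈ -0.10000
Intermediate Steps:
W(u) = 1 (W(u) = -1*(-1) = 1)
V(y, E) = -1/10 (V(y, E) = 1/(-10) = -1/10)
W(-5)*V(z, 14) = 1*(-1/10) = -1/10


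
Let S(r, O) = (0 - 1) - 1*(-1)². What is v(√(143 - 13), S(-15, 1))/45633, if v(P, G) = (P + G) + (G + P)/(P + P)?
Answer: -1/30422 + 43*√130/1977430 ≈ 0.00021506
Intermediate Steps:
S(r, O) = -2 (S(r, O) = -1 - 1*1 = -1 - 1 = -2)
v(P, G) = G + P + (G + P)/(2*P) (v(P, G) = (G + P) + (G + P)/((2*P)) = (G + P) + (G + P)*(1/(2*P)) = (G + P) + (G + P)/(2*P) = G + P + (G + P)/(2*P))
v(√(143 - 13), S(-15, 1))/45633 = (½ - 2 + √(143 - 13) + (½)*(-2)/√(143 - 13))/45633 = (½ - 2 + √130 + (½)*(-2)/√130)*(1/45633) = (½ - 2 + √130 + (½)*(-2)*(√130/130))*(1/45633) = (½ - 2 + √130 - √130/130)*(1/45633) = (-3/2 + 129*√130/130)*(1/45633) = -1/30422 + 43*√130/1977430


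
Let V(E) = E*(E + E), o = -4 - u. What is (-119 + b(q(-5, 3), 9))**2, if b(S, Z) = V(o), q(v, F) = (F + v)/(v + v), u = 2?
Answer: 2209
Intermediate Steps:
q(v, F) = (F + v)/(2*v) (q(v, F) = (F + v)/((2*v)) = (F + v)*(1/(2*v)) = (F + v)/(2*v))
o = -6 (o = -4 - 1*2 = -4 - 2 = -6)
V(E) = 2*E**2 (V(E) = E*(2*E) = 2*E**2)
b(S, Z) = 72 (b(S, Z) = 2*(-6)**2 = 2*36 = 72)
(-119 + b(q(-5, 3), 9))**2 = (-119 + 72)**2 = (-47)**2 = 2209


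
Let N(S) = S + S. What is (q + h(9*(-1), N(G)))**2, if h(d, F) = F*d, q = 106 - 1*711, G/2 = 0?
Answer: 366025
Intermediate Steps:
G = 0 (G = 2*0 = 0)
N(S) = 2*S
q = -605 (q = 106 - 711 = -605)
(q + h(9*(-1), N(G)))**2 = (-605 + (2*0)*(9*(-1)))**2 = (-605 + 0*(-9))**2 = (-605 + 0)**2 = (-605)**2 = 366025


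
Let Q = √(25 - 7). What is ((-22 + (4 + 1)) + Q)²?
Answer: 307 - 102*√2 ≈ 162.75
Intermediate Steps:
Q = 3*√2 (Q = √18 = 3*√2 ≈ 4.2426)
((-22 + (4 + 1)) + Q)² = ((-22 + (4 + 1)) + 3*√2)² = ((-22 + 5) + 3*√2)² = (-17 + 3*√2)²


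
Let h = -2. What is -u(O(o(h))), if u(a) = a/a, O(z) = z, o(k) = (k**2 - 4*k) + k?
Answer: -1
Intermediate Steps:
o(k) = k**2 - 3*k
u(a) = 1
-u(O(o(h))) = -1*1 = -1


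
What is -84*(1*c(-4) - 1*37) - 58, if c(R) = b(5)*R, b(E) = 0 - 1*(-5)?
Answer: 4730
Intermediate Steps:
b(E) = 5 (b(E) = 0 + 5 = 5)
c(R) = 5*R
-84*(1*c(-4) - 1*37) - 58 = -84*(1*(5*(-4)) - 1*37) - 58 = -84*(1*(-20) - 37) - 58 = -84*(-20 - 37) - 58 = -84*(-57) - 58 = 4788 - 58 = 4730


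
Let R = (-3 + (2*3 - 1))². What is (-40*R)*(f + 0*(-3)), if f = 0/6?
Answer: 0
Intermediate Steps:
f = 0 (f = 0*(⅙) = 0)
R = 4 (R = (-3 + (6 - 1))² = (-3 + 5)² = 2² = 4)
(-40*R)*(f + 0*(-3)) = (-40*4)*(0 + 0*(-3)) = -160*(0 + 0) = -160*0 = 0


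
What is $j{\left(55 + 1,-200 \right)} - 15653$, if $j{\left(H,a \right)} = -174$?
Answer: $-15827$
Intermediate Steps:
$j{\left(55 + 1,-200 \right)} - 15653 = -174 - 15653 = -15827$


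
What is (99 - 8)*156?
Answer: 14196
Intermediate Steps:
(99 - 8)*156 = 91*156 = 14196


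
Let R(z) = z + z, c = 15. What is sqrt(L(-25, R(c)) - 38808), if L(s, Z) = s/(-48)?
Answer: I*sqrt(5588277)/12 ≈ 197.0*I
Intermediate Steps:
R(z) = 2*z
L(s, Z) = -s/48 (L(s, Z) = s*(-1/48) = -s/48)
sqrt(L(-25, R(c)) - 38808) = sqrt(-1/48*(-25) - 38808) = sqrt(25/48 - 38808) = sqrt(-1862759/48) = I*sqrt(5588277)/12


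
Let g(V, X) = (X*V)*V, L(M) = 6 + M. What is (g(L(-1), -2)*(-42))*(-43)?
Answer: -90300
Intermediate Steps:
g(V, X) = X*V**2 (g(V, X) = (V*X)*V = X*V**2)
(g(L(-1), -2)*(-42))*(-43) = (-2*(6 - 1)**2*(-42))*(-43) = (-2*5**2*(-42))*(-43) = (-2*25*(-42))*(-43) = -50*(-42)*(-43) = 2100*(-43) = -90300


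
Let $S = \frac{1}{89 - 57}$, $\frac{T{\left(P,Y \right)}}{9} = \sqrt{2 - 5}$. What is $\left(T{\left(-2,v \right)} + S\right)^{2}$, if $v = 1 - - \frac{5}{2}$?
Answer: $- \frac{248831}{1024} + \frac{9 i \sqrt{3}}{16} \approx -243.0 + 0.97428 i$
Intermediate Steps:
$v = \frac{7}{2}$ ($v = 1 - \left(-5\right) \frac{1}{2} = 1 - - \frac{5}{2} = 1 + \frac{5}{2} = \frac{7}{2} \approx 3.5$)
$T{\left(P,Y \right)} = 9 i \sqrt{3}$ ($T{\left(P,Y \right)} = 9 \sqrt{2 - 5} = 9 \sqrt{-3} = 9 i \sqrt{3}$)
$S = \frac{1}{32} \approx 0.03125$
$\left(T{\left(-2,v \right)} + S\right)^{2} = \left(9 i \sqrt{3} + \frac{1}{32}\right)^{2} = \left(\frac{1}{32} + 9 i \sqrt{3}\right)^{2}$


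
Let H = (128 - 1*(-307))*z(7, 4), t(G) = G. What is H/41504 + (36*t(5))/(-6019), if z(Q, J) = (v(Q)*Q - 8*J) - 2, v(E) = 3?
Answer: -41508165/249812576 ≈ -0.16616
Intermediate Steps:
z(Q, J) = -2 - 8*J + 3*Q (z(Q, J) = (3*Q - 8*J) - 2 = (-8*J + 3*Q) - 2 = -2 - 8*J + 3*Q)
H = -5655 (H = (128 - 1*(-307))*(-2 - 8*4 + 3*7) = (128 + 307)*(-2 - 32 + 21) = 435*(-13) = -5655)
H/41504 + (36*t(5))/(-6019) = -5655/41504 + (36*5)/(-6019) = -5655*1/41504 + 180*(-1/6019) = -5655/41504 - 180/6019 = -41508165/249812576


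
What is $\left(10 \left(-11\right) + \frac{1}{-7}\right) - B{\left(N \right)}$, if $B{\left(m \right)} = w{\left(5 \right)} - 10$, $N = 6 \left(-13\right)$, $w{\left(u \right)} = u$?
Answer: $- \frac{736}{7} \approx -105.14$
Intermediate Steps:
$N = -78$
$B{\left(m \right)} = -5$ ($B{\left(m \right)} = 5 - 10 = -5$)
$\left(10 \left(-11\right) + \frac{1}{-7}\right) - B{\left(N \right)} = \left(10 \left(-11\right) + \frac{1}{-7}\right) - -5 = \left(-110 - \frac{1}{7}\right) + 5 = - \frac{771}{7} + 5 = - \frac{736}{7}$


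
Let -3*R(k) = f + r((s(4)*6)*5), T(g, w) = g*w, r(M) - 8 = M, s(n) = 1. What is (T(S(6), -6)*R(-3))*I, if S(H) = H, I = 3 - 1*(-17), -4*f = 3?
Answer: 8940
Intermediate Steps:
r(M) = 8 + M
f = -¾ (f = -¼*3 = -¾ ≈ -0.75000)
I = 20 (I = 3 + 17 = 20)
R(k) = -149/12 (R(k) = -(-¾ + (8 + (1*6)*5))/3 = -(-¾ + (8 + 6*5))/3 = -(-¾ + (8 + 30))/3 = -(-¾ + 38)/3 = -⅓*149/4 = -149/12)
(T(S(6), -6)*R(-3))*I = ((6*(-6))*(-149/12))*20 = -36*(-149/12)*20 = 447*20 = 8940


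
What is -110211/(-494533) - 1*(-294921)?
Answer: 145848277104/494533 ≈ 2.9492e+5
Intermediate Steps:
-110211/(-494533) - 1*(-294921) = -110211*(-1/494533) + 294921 = 110211/494533 + 294921 = 145848277104/494533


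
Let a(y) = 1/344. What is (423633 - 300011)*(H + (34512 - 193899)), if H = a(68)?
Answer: -3389043168997/172 ≈ -1.9704e+10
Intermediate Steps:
a(y) = 1/344
H = 1/344 ≈ 0.0029070
(423633 - 300011)*(H + (34512 - 193899)) = (423633 - 300011)*(1/344 + (34512 - 193899)) = 123622*(1/344 - 159387) = 123622*(-54829127/344) = -3389043168997/172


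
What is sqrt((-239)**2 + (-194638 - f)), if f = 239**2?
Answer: I*sqrt(194638) ≈ 441.18*I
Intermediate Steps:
f = 57121
sqrt((-239)**2 + (-194638 - f)) = sqrt((-239)**2 + (-194638 - 1*57121)) = sqrt(57121 + (-194638 - 57121)) = sqrt(57121 - 251759) = sqrt(-194638) = I*sqrt(194638)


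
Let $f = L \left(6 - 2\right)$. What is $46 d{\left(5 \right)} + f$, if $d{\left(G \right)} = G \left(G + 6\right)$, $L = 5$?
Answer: $2550$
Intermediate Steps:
$d{\left(G \right)} = G \left(6 + G\right)$
$f = 20$ ($f = 5 \left(6 - 2\right) = 5 \cdot 4 = 20$)
$46 d{\left(5 \right)} + f = 46 \cdot 5 \left(6 + 5\right) + 20 = 46 \cdot 5 \cdot 11 + 20 = 46 \cdot 55 + 20 = 2530 + 20 = 2550$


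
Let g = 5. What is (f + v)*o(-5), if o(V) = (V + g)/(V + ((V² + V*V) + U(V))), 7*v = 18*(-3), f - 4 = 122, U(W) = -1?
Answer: 0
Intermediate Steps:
f = 126 (f = 4 + 122 = 126)
v = -54/7 (v = (18*(-3))/7 = (⅐)*(-54) = -54/7 ≈ -7.7143)
o(V) = (5 + V)/(-1 + V + 2*V²) (o(V) = (V + 5)/(V + ((V² + V*V) - 1)) = (5 + V)/(V + ((V² + V²) - 1)) = (5 + V)/(V + (2*V² - 1)) = (5 + V)/(V + (-1 + 2*V²)) = (5 + V)/(-1 + V + 2*V²))
(f + v)*o(-5) = (126 - 54/7)*((5 - 5)/(-1 - 5 + 2*(-5)²)) = 828*(0/(-1 - 5 + 2*25))/7 = 828*(0/(-1 - 5 + 50))/7 = 828*(0/44)/7 = 828*((1/44)*0)/7 = (828/7)*0 = 0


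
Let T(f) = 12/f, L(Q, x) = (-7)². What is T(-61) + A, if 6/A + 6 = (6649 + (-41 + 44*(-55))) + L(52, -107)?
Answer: -50406/258091 ≈ -0.19530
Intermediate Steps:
L(Q, x) = 49
A = 6/4231 (A = 6/(-6 + ((6649 + (-41 + 44*(-55))) + 49)) = 6/(-6 + ((6649 + (-41 - 2420)) + 49)) = 6/(-6 + ((6649 - 2461) + 49)) = 6/(-6 + (4188 + 49)) = 6/(-6 + 4237) = 6/4231 ≈ 0.0014181)
T(-61) + A = 12/(-61) + 6/4231 = 12*(-1/61) + 6/4231 = -12/61 + 6/4231 = -50406/258091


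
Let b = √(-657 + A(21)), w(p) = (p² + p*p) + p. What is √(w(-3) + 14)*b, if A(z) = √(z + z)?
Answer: √(-19053 + 29*√42) ≈ 137.35*I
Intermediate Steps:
w(p) = p + 2*p² (w(p) = (p² + p²) + p = 2*p² + p = p + 2*p²)
A(z) = √2*√z (A(z) = √(2*z) = √2*√z)
b = √(-657 + √42) (b = √(-657 + √2*√21) = √(-657 + √42) ≈ 25.505*I)
√(w(-3) + 14)*b = √(-3*(1 + 2*(-3)) + 14)*√(-657 + √42) = √(-3*(1 - 6) + 14)*√(-657 + √42) = √(-3*(-5) + 14)*√(-657 + √42) = √(15 + 14)*√(-657 + √42) = √29*√(-657 + √42)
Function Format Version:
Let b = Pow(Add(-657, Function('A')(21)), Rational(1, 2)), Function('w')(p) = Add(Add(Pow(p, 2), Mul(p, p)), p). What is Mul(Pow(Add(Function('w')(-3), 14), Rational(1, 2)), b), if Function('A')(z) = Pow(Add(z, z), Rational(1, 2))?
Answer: Pow(Add(-19053, Mul(29, Pow(42, Rational(1, 2)))), Rational(1, 2)) ≈ Mul(137.35, I)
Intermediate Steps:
Function('w')(p) = Add(p, Mul(2, Pow(p, 2))) (Function('w')(p) = Add(Add(Pow(p, 2), Pow(p, 2)), p) = Add(Mul(2, Pow(p, 2)), p) = Add(p, Mul(2, Pow(p, 2))))
Function('A')(z) = Mul(Pow(2, Rational(1, 2)), Pow(z, Rational(1, 2))) (Function('A')(z) = Pow(Mul(2, z), Rational(1, 2)) = Mul(Pow(2, Rational(1, 2)), Pow(z, Rational(1, 2))))
b = Pow(Add(-657, Pow(42, Rational(1, 2))), Rational(1, 2)) (b = Pow(Add(-657, Mul(Pow(2, Rational(1, 2)), Pow(21, Rational(1, 2)))), Rational(1, 2)) = Pow(Add(-657, Pow(42, Rational(1, 2))), Rational(1, 2)) ≈ Mul(25.505, I))
Mul(Pow(Add(Function('w')(-3), 14), Rational(1, 2)), b) = Mul(Pow(Add(Mul(-3, Add(1, Mul(2, -3))), 14), Rational(1, 2)), Pow(Add(-657, Pow(42, Rational(1, 2))), Rational(1, 2))) = Mul(Pow(Add(Mul(-3, Add(1, -6)), 14), Rational(1, 2)), Pow(Add(-657, Pow(42, Rational(1, 2))), Rational(1, 2))) = Mul(Pow(Add(Mul(-3, -5), 14), Rational(1, 2)), Pow(Add(-657, Pow(42, Rational(1, 2))), Rational(1, 2))) = Mul(Pow(Add(15, 14), Rational(1, 2)), Pow(Add(-657, Pow(42, Rational(1, 2))), Rational(1, 2))) = Mul(Pow(29, Rational(1, 2)), Pow(Add(-657, Pow(42, Rational(1, 2))), Rational(1, 2)))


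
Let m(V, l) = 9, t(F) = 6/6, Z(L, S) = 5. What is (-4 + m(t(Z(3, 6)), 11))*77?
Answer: 385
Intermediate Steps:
t(F) = 1 (t(F) = 6*(⅙) = 1)
(-4 + m(t(Z(3, 6)), 11))*77 = (-4 + 9)*77 = 5*77 = 385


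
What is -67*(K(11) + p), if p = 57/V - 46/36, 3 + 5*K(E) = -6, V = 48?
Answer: 91187/720 ≈ 126.65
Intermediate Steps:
K(E) = -9/5 (K(E) = -⅗ + (⅕)*(-6) = -⅗ - 6/5 = -9/5)
p = -13/144 (p = 57/48 - 46/36 = 57*(1/48) - 46*1/36 = 19/16 - 23/18 = -13/144 ≈ -0.090278)
-67*(K(11) + p) = -67*(-9/5 - 13/144) = -67*(-1361/720) = 91187/720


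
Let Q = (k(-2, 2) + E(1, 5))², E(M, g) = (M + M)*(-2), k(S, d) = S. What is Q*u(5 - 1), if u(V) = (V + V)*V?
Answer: 1152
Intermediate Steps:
E(M, g) = -4*M (E(M, g) = (2*M)*(-2) = -4*M)
u(V) = 2*V² (u(V) = (2*V)*V = 2*V²)
Q = 36 (Q = (-2 - 4*1)² = (-2 - 4)² = (-6)² = 36)
Q*u(5 - 1) = 36*(2*(5 - 1)²) = 36*(2*4²) = 36*(2*16) = 36*32 = 1152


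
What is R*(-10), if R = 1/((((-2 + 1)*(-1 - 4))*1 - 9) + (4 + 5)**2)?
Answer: -10/77 ≈ -0.12987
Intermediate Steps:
R = 1/77 (R = 1/((-1*(-5)*1 - 9) + 9**2) = 1/((5*1 - 9) + 81) = 1/((5 - 9) + 81) = 1/(-4 + 81) = 1/77 ≈ 0.012987)
R*(-10) = (1/77)*(-10) = -10/77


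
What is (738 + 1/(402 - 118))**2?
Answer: 43929225649/80656 ≈ 5.4465e+5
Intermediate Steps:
(738 + 1/(402 - 118))**2 = (738 + 1/284)**2 = (209593/284)**2 = 43929225649/80656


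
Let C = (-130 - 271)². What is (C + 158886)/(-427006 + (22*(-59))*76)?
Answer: -319687/525654 ≈ -0.60817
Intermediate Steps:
C = 160801 (C = (-401)² = 160801)
(C + 158886)/(-427006 + (22*(-59))*76) = (160801 + 158886)/(-427006 + (22*(-59))*76) = 319687/(-427006 - 1298*76) = 319687/(-427006 - 98648) = 319687/(-525654) = 319687*(-1/525654) = -319687/525654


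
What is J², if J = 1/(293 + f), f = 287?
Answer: 1/336400 ≈ 2.9727e-6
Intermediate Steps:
J = 1/580 (J = 1/(293 + 287) = 1/580 ≈ 0.0017241)
J² = (1/580)² = 1/336400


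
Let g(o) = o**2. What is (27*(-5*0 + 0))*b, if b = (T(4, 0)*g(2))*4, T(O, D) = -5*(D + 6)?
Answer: 0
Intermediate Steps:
T(O, D) = -30 - 5*D (T(O, D) = -5*(6 + D) = -30 - 5*D)
b = -480 (b = ((-30 - 5*0)*2**2)*4 = ((-30 + 0)*4)*4 = -30*4*4 = -120*4 = -480)
(27*(-5*0 + 0))*b = (27*(-5*0 + 0))*(-480) = (27*(0 + 0))*(-480) = (27*0)*(-480) = 0*(-480) = 0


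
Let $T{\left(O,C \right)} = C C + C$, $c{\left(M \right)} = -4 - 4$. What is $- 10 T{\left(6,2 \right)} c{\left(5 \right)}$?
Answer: $480$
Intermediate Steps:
$c{\left(M \right)} = -8$
$T{\left(O,C \right)} = C + C^{2}$ ($T{\left(O,C \right)} = C^{2} + C = C + C^{2}$)
$- 10 T{\left(6,2 \right)} c{\left(5 \right)} = - 10 \cdot 2 \left(1 + 2\right) \left(-8\right) = - 10 \cdot 2 \cdot 3 \left(-8\right) = \left(-10\right) 6 \left(-8\right) = \left(-60\right) \left(-8\right) = 480$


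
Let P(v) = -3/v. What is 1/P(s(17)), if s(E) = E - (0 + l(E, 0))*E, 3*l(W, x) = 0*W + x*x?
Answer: -17/3 ≈ -5.6667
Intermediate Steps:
l(W, x) = x²/3 (l(W, x) = (0*W + x*x)/3 = (0 + x²)/3 = x²/3)
s(E) = E (s(E) = E - (0 + (⅓)*0²)*E = E - (0 + (⅓)*0)*E = E - (0 + 0)*E = E - 0*E = E - 1*0 = E + 0 = E)
1/P(s(17)) = 1/(-3/17) = -17/3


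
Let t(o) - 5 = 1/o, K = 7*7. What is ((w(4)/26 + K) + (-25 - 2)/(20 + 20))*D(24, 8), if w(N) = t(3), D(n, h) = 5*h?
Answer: 75707/39 ≈ 1941.2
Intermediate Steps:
K = 49
t(o) = 5 + 1/o
w(N) = 16/3 (w(N) = 5 + 1/3 = 5 + ⅓ = 16/3)
((w(4)/26 + K) + (-25 - 2)/(20 + 20))*D(24, 8) = (((16/3)/26 + 49) + (-25 - 2)/(20 + 20))*(5*8) = (((16/3)*(1/26) + 49) - 27/40)*40 = ((8/39 + 49) - 27*1/40)*40 = (1919/39 - 27/40)*40 = (75707/1560)*40 = 75707/39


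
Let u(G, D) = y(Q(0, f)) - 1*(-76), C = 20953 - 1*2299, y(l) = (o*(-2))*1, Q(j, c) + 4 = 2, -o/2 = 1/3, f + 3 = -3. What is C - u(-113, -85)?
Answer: 55730/3 ≈ 18577.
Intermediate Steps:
f = -6 (f = -3 - 3 = -6)
o = -2/3 ≈ -0.66667
Q(j, c) = -2 (Q(j, c) = -4 + 2 = -2)
y(l) = 4/3 (y(l) = -2/3*(-2)*1 = (4/3)*1 = 4/3)
C = 18654 (C = 20953 - 2299 = 18654)
u(G, D) = 232/3 (u(G, D) = 4/3 - 1*(-76) = 4/3 + 76 = 232/3)
C - u(-113, -85) = 18654 - 1*232/3 = 18654 - 232/3 = 55730/3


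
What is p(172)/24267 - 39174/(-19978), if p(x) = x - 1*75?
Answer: 476286662/242403063 ≈ 1.9649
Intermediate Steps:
p(x) = -75 + x (p(x) = x - 75 = -75 + x)
p(172)/24267 - 39174/(-19978) = (-75 + 172)/24267 - 39174/(-19978) = 97*(1/24267) - 39174*(-1/19978) = 97/24267 + 19587/9989 = 476286662/242403063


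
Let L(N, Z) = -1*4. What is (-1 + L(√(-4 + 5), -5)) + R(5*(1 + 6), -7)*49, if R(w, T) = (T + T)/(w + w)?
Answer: -74/5 ≈ -14.800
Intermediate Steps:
R(w, T) = T/w (R(w, T) = (2*T)/((2*w)) = (2*T)*(1/(2*w)) = T/w)
L(N, Z) = -4
(-1 + L(√(-4 + 5), -5)) + R(5*(1 + 6), -7)*49 = (-1 - 4) - 7*1/(5*(1 + 6))*49 = -5 - 7/(5*7)*49 = -5 - 7/35*49 = -5 - 7*1/35*49 = -5 - ⅕*49 = -5 - 49/5 = -74/5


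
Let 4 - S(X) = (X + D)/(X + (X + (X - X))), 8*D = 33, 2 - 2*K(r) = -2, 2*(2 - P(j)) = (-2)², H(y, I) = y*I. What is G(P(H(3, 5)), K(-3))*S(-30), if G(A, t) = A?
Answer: 0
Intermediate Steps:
H(y, I) = I*y
P(j) = 0 (P(j) = 2 - ½*(-2)² = 2 - ½*4 = 2 - 2 = 0)
K(r) = 2 (K(r) = 1 - ½*(-2) = 1 + 1 = 2)
D = 33/8 (D = (⅛)*33 = 33/8 ≈ 4.1250)
S(X) = 4 - (33/8 + X)/(2*X) (S(X) = 4 - (X + 33/8)/(X + (X + (X - X))) = 4 - (33/8 + X)/(X + (X + 0)) = 4 - (33/8 + X)/(X + X) = 4 - (33/8 + X)/(2*X))
G(P(H(3, 5)), K(-3))*S(-30) = 0*((1/16)*(-33 + 56*(-30))/(-30)) = 0*((1/16)*(-1/30)*(-33 - 1680)) = 0*((1/16)*(-1/30)*(-1713)) = 0*(571/160) = 0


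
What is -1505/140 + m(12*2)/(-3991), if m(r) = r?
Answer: -171709/15964 ≈ -10.756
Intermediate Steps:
-1505/140 + m(12*2)/(-3991) = -1505/140 + (12*2)/(-3991) = -1505*1/140 + 24*(-1/3991) = -43/4 - 24/3991 = -171709/15964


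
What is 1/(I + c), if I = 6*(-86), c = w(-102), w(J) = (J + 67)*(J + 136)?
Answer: -1/1706 ≈ -0.00058617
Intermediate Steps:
w(J) = (67 + J)*(136 + J)
c = -1190 (c = 9112 + (-102)**2 + 203*(-102) = 9112 + 10404 - 20706 = -1190)
I = -516
1/(I + c) = 1/(-516 - 1190) = 1/(-1706) = -1/1706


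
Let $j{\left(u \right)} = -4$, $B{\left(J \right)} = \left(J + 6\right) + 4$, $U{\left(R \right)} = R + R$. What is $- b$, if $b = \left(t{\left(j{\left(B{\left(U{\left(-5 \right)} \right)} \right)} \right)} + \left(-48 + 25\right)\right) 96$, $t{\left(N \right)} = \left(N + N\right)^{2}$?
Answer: $-3936$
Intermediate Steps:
$U{\left(R \right)} = 2 R$
$B{\left(J \right)} = 10 + J$ ($B{\left(J \right)} = \left(6 + J\right) + 4 = 10 + J$)
$t{\left(N \right)} = 4 N^{2}$ ($t{\left(N \right)} = \left(2 N\right)^{2} = 4 N^{2}$)
$b = 3936$ ($b = \left(4 \left(-4\right)^{2} + \left(-48 + 25\right)\right) 96 = \left(4 \cdot 16 - 23\right) 96 = \left(64 - 23\right) 96 = 41 \cdot 96 = 3936$)
$- b = \left(-1\right) 3936 = -3936$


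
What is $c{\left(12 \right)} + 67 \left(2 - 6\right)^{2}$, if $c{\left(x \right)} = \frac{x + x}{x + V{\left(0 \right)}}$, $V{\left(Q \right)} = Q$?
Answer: $1074$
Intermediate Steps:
$c{\left(x \right)} = 2$ ($c{\left(x \right)} = \frac{x + x}{x + 0} = \frac{2 x}{x} = 2$)
$c{\left(12 \right)} + 67 \left(2 - 6\right)^{2} = 2 + 67 \left(2 - 6\right)^{2} = 2 + 67 \left(-4\right)^{2} = 2 + 67 \cdot 16 = 2 + 1072 = 1074$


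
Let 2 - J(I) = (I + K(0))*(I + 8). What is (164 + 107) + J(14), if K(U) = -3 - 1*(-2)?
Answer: -13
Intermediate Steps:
K(U) = -1 (K(U) = -3 + 2 = -1)
J(I) = 2 - (-1 + I)*(8 + I) (J(I) = 2 - (I - 1)*(I + 8) = 2 - (-1 + I)*(8 + I))
(164 + 107) + J(14) = (164 + 107) + (10 - 1*14² - 7*14) = 271 + (10 - 1*196 - 98) = 271 + (10 - 196 - 98) = 271 - 284 = -13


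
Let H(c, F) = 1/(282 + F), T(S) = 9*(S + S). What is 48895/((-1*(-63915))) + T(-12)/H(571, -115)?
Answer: -461098597/12783 ≈ -36071.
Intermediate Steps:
T(S) = 18*S (T(S) = 9*(2*S) = 18*S)
48895/((-1*(-63915))) + T(-12)/H(571, -115) = 48895/((-1*(-63915))) + (18*(-12))/(1/(282 - 115)) = 48895/63915 - 216/(1/167) = 48895*(1/63915) - 216/1/167 = 9779/12783 - 216*167 = 9779/12783 - 36072 = -461098597/12783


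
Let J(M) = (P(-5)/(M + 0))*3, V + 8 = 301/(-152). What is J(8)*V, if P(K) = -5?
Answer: 22755/1216 ≈ 18.713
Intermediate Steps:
V = -1517/152 (V = -8 + 301/(-152) = -8 + 301*(-1/152) = -8 - 301/152 = -1517/152 ≈ -9.9803)
J(M) = -15/M (J(M) = -5/(M + 0)*3 = -5/M*3 = -15/M)
J(8)*V = -15/8*(-1517/152) = 22755/1216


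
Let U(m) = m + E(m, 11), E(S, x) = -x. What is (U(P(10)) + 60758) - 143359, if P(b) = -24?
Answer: -82636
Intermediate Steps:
U(m) = -11 + m (U(m) = m - 1*11 = m - 11 = -11 + m)
(U(P(10)) + 60758) - 143359 = ((-11 - 24) + 60758) - 143359 = (-35 + 60758) - 143359 = 60723 - 143359 = -82636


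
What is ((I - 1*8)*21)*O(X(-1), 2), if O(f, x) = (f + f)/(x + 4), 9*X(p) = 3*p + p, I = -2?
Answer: 280/9 ≈ 31.111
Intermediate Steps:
X(p) = 4*p/9 (X(p) = (3*p + p)/9 = (4*p)/9 = 4*p/9)
O(f, x) = 2*f/(4 + x) (O(f, x) = (2*f)/(4 + x) = 2*f/(4 + x))
((I - 1*8)*21)*O(X(-1), 2) = ((-2 - 1*8)*21)*(2*((4/9)*(-1))/(4 + 2)) = ((-2 - 8)*21)*(2*(-4/9)/6) = (-10*21)*(2*(-4/9)*(⅙)) = -210*(-4/27) = 280/9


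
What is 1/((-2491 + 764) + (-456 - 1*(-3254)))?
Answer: 1/1071 ≈ 0.00093371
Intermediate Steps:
1/((-2491 + 764) + (-456 - 1*(-3254))) = 1/(-1727 + (-456 + 3254)) = 1/(-1727 + 2798) = 1/1071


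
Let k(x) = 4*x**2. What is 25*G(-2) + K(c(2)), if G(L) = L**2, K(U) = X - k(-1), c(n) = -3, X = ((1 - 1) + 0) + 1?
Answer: 97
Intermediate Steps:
X = 1 (X = (0 + 0) + 1 = 0 + 1 = 1)
K(U) = -3 (K(U) = 1 - 4*(-1)**2 = 1 - 4 = -3)
25*G(-2) + K(c(2)) = 25*(-2)**2 - 3 = 25*4 - 3 = 100 - 3 = 97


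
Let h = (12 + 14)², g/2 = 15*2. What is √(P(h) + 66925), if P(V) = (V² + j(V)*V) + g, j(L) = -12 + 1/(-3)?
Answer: √4640613/3 ≈ 718.07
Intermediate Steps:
g = 60 (g = 2*(15*2) = 2*30 = 60)
j(L) = -37/3 (j(L) = -12 - ⅓ = -37/3)
h = 676 (h = 26² = 676)
P(V) = 60 + V² - 37*V/3 (P(V) = (V² - 37*V/3) + 60 = 60 + V² - 37*V/3)
√(P(h) + 66925) = √((60 + 676² - 37/3*676) + 66925) = √((60 + 456976 - 25012/3) + 66925) = √(1346096/3 + 66925) = √(1546871/3) = √4640613/3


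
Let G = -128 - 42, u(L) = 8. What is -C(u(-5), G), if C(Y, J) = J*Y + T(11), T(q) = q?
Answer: 1349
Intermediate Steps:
G = -170
C(Y, J) = 11 + J*Y (C(Y, J) = J*Y + 11 = 11 + J*Y)
-C(u(-5), G) = -(11 - 170*8) = -(11 - 1360) = -1*(-1349) = 1349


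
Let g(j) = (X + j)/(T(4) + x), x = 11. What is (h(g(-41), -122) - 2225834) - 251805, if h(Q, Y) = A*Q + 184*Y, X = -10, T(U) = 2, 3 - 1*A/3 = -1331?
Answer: -32705233/13 ≈ -2.5158e+6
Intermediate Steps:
A = 4002 (A = 9 - 3*(-1331) = 9 + 3993 = 4002)
g(j) = -10/13 + j/13 (g(j) = (-10 + j)/(2 + 11) = (-10 + j)/13 = (-10 + j)*(1/13) = -10/13 + j/13)
h(Q, Y) = 184*Y + 4002*Q (h(Q, Y) = 4002*Q + 184*Y = 184*Y + 4002*Q)
(h(g(-41), -122) - 2225834) - 251805 = ((184*(-122) + 4002*(-10/13 + (1/13)*(-41))) - 2225834) - 251805 = ((-22448 + 4002*(-10/13 - 41/13)) - 2225834) - 251805 = ((-22448 + 4002*(-51/13)) - 2225834) - 251805 = ((-22448 - 204102/13) - 2225834) - 251805 = (-495926/13 - 2225834) - 251805 = -29431768/13 - 251805 = -32705233/13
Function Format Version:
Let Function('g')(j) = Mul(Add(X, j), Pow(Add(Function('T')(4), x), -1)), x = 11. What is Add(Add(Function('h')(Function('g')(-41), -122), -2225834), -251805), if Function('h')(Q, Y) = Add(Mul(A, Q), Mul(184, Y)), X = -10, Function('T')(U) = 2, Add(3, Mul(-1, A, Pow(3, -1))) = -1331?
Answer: Rational(-32705233, 13) ≈ -2.5158e+6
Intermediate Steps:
A = 4002 (A = Add(9, Mul(-3, -1331)) = Add(9, 3993) = 4002)
Function('g')(j) = Add(Rational(-10, 13), Mul(Rational(1, 13), j)) (Function('g')(j) = Mul(Add(-10, j), Pow(Add(2, 11), -1)) = Mul(Add(-10, j), Pow(13, -1)) = Mul(Add(-10, j), Rational(1, 13)) = Add(Rational(-10, 13), Mul(Rational(1, 13), j)))
Function('h')(Q, Y) = Add(Mul(184, Y), Mul(4002, Q)) (Function('h')(Q, Y) = Add(Mul(4002, Q), Mul(184, Y)) = Add(Mul(184, Y), Mul(4002, Q)))
Add(Add(Function('h')(Function('g')(-41), -122), -2225834), -251805) = Add(Add(Add(Mul(184, -122), Mul(4002, Add(Rational(-10, 13), Mul(Rational(1, 13), -41)))), -2225834), -251805) = Add(Add(Add(-22448, Mul(4002, Add(Rational(-10, 13), Rational(-41, 13)))), -2225834), -251805) = Add(Add(Add(-22448, Mul(4002, Rational(-51, 13))), -2225834), -251805) = Add(Add(Add(-22448, Rational(-204102, 13)), -2225834), -251805) = Add(Add(Rational(-495926, 13), -2225834), -251805) = Add(Rational(-29431768, 13), -251805) = Rational(-32705233, 13)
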